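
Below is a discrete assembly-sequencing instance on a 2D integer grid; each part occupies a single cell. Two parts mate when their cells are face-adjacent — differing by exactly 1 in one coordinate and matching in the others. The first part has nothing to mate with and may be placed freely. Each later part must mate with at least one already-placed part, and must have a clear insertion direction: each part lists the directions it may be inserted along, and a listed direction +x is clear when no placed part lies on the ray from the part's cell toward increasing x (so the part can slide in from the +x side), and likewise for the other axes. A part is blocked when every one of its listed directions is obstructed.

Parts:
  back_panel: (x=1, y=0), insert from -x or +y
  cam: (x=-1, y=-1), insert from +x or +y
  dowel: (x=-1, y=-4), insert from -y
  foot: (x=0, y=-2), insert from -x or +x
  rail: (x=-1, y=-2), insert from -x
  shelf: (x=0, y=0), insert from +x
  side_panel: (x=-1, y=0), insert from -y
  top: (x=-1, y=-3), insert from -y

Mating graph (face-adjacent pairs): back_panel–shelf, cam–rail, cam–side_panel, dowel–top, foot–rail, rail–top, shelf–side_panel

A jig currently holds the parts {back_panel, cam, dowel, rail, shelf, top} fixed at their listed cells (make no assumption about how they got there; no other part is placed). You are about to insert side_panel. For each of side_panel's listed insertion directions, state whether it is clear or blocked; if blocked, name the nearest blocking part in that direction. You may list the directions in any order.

-y: blocked by cam

-y: nearest on ray is cam@(-1, -1) ⇒ blocked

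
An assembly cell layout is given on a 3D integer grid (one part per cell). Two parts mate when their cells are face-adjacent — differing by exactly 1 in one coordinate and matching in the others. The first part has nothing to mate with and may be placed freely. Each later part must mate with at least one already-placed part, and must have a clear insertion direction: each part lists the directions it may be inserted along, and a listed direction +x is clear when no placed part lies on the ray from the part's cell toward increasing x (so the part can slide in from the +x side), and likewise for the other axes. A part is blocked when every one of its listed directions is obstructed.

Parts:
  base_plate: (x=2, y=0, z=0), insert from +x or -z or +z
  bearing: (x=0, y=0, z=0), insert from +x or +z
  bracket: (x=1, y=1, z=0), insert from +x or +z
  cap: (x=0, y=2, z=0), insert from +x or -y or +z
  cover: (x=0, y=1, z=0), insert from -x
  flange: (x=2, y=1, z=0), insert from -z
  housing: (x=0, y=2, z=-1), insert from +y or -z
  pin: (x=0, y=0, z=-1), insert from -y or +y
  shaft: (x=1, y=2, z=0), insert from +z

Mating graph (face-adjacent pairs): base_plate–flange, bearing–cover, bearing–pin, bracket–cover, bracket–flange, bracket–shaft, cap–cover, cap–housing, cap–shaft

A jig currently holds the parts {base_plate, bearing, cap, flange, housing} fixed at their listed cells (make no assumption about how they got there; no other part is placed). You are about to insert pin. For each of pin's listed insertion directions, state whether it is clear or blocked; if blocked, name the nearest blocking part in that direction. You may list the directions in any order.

-y: ray from pin(0, 0, -1) has no placed part ⇒ clear
+y: nearest on ray is housing@(0, 2, -1) ⇒ blocked

+y: blocked by housing; -y: clear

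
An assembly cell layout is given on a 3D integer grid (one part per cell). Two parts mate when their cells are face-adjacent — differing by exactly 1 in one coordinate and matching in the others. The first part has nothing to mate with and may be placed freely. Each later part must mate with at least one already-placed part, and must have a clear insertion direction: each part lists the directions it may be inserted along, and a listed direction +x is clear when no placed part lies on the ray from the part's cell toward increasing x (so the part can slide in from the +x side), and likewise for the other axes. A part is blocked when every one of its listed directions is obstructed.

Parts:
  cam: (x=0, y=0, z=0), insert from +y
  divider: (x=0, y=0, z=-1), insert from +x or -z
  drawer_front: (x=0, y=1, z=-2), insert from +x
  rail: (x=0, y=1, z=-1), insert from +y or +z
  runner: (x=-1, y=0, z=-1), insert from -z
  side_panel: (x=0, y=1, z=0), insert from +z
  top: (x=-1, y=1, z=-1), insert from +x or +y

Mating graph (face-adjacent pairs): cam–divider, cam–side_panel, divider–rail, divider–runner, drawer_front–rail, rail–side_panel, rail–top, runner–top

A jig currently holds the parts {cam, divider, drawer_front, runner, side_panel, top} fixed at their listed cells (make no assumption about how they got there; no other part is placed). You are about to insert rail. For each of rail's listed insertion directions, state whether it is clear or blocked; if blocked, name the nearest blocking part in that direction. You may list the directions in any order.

+y: ray from rail(0, 1, -1) has no placed part ⇒ clear
+z: nearest on ray is side_panel@(0, 1, 0) ⇒ blocked

+y: clear; +z: blocked by side_panel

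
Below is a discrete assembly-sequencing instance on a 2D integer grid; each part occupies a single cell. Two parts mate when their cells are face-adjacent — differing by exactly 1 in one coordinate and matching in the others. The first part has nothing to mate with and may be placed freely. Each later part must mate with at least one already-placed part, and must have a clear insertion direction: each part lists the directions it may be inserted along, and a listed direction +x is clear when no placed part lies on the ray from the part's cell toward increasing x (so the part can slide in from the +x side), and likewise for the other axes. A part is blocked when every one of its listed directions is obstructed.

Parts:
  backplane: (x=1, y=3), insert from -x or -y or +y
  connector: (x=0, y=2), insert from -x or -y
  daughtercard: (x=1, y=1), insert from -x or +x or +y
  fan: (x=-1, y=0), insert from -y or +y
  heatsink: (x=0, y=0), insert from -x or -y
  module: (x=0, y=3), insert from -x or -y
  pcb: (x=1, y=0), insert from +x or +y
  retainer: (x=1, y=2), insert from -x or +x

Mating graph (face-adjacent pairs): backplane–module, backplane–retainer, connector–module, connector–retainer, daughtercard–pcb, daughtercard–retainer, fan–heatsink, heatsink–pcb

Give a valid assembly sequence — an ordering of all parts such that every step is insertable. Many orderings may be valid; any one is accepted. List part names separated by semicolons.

backplane; retainer; connector; module; daughtercard; pcb; heatsink; fan

1. backplane@(1, 3) [-x clear] — {backplane}
2. retainer@(1, 2) [-x clear] — {backplane, retainer}
3. connector@(0, 2) [-x clear] — {backplane, connector, retainer}
4. module@(0, 3) [-x clear] — {backplane, connector, module, retainer}
5. daughtercard@(1, 1) [-x clear] — {backplane, connector, daughtercard, module, retainer}
6. pcb@(1, 0) [+x clear] — {backplane, connector, daughtercard, module, pcb, retainer}
7. heatsink@(0, 0) [-x clear] — {backplane, connector, daughtercard, heatsink, module, pcb, retainer}
8. fan@(-1, 0) [-y clear] — {backplane, connector, daughtercard, fan, heatsink, module, pcb, retainer}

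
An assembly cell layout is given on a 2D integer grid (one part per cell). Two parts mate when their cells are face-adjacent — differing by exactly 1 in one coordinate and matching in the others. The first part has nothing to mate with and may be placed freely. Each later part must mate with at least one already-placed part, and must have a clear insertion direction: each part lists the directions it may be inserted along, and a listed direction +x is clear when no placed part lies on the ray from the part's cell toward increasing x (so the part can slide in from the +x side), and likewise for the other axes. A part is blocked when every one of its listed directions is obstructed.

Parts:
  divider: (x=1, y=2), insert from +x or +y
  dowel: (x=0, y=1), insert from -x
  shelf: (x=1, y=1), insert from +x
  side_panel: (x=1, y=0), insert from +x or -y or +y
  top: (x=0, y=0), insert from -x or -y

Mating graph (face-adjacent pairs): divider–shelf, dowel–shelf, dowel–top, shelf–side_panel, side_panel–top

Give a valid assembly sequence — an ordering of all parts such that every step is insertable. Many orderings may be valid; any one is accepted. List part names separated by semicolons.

1. shelf@(1, 1) [+x clear] — {shelf}
2. divider@(1, 2) [+x clear] — {divider, shelf}
3. dowel@(0, 1) [-x clear] — {divider, dowel, shelf}
4. side_panel@(1, 0) [+x clear] — {divider, dowel, shelf, side_panel}
5. top@(0, 0) [-x clear] — {divider, dowel, shelf, side_panel, top}

shelf; divider; dowel; side_panel; top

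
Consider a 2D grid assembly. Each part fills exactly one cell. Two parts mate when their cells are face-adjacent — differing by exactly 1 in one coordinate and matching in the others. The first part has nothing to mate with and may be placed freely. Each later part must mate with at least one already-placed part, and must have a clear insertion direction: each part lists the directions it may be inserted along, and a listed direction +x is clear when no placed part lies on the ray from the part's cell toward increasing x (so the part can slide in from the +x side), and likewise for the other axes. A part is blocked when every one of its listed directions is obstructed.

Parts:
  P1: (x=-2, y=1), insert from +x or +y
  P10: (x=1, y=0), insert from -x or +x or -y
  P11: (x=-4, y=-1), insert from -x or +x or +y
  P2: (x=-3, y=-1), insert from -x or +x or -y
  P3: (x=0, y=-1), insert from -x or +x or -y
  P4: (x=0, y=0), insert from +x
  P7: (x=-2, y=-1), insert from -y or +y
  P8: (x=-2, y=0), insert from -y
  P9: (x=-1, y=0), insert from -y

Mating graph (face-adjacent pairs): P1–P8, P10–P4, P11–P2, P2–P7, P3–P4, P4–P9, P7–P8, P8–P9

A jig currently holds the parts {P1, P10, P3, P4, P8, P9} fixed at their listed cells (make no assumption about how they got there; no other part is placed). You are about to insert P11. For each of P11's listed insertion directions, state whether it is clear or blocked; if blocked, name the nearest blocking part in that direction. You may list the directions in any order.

+x: blocked by P3; +y: clear; -x: clear

-x: ray from P11(-4, -1) has no placed part ⇒ clear
+x: nearest on ray is P3@(0, -1) ⇒ blocked
+y: ray from P11(-4, -1) has no placed part ⇒ clear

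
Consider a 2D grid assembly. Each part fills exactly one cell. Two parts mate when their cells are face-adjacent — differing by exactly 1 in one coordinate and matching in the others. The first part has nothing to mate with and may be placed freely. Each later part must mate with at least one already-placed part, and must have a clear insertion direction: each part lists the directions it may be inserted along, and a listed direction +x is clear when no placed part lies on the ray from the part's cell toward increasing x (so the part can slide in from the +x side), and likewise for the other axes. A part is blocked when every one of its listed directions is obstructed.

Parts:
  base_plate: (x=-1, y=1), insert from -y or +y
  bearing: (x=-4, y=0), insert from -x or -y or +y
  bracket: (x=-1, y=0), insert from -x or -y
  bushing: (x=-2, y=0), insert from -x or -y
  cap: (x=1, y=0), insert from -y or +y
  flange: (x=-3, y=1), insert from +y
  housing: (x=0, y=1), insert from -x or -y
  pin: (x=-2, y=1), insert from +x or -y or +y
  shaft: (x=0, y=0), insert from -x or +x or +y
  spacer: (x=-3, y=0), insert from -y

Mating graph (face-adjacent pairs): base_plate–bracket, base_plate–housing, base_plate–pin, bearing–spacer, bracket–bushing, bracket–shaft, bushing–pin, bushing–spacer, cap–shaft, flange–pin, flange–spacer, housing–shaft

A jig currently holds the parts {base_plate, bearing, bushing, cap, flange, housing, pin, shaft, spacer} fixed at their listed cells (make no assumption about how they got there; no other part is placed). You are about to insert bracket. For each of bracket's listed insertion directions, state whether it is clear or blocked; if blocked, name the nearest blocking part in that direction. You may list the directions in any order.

-x: nearest on ray is bushing@(-2, 0) ⇒ blocked
-y: ray from bracket(-1, 0) has no placed part ⇒ clear

-x: blocked by bushing; -y: clear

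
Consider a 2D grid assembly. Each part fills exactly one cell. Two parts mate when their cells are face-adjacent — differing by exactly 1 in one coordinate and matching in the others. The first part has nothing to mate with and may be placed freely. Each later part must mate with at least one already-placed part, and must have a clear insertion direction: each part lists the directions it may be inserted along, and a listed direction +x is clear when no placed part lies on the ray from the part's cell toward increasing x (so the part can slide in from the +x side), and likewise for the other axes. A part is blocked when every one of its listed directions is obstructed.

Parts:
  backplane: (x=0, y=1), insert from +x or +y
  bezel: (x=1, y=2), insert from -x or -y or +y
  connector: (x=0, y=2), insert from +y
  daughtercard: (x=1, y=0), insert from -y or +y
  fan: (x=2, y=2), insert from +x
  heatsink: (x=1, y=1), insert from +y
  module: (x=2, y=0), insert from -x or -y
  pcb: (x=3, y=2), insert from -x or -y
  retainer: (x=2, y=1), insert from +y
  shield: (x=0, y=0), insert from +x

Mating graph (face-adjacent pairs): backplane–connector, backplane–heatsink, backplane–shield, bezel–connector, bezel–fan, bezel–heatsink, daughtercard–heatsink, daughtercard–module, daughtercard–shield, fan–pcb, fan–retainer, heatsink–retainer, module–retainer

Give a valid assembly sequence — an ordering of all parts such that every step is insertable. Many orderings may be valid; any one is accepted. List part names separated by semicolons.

1. retainer@(2, 1) [+y clear] — {retainer}
2. fan@(2, 2) [+x clear] — {fan, retainer}
3. pcb@(3, 2) [-y clear] — {fan, pcb, retainer}
4. heatsink@(1, 1) [+y clear] — {fan, heatsink, pcb, retainer}
5. backplane@(0, 1) [+y clear] — {backplane, fan, heatsink, pcb, retainer}
6. connector@(0, 2) [+y clear] — {backplane, connector, fan, heatsink, pcb, retainer}
7. shield@(0, 0) [+x clear] — {backplane, connector, fan, heatsink, pcb, retainer, shield}
8. daughtercard@(1, 0) [-y clear] — {backplane, connector, daughtercard, fan, heatsink, pcb, retainer, shield}
9. module@(2, 0) [-y clear] — {backplane, connector, daughtercard, fan, heatsink, module, pcb, retainer, shield}
10. bezel@(1, 2) [+y clear] — {backplane, bezel, connector, daughtercard, fan, heatsink, module, pcb, retainer, shield}

retainer; fan; pcb; heatsink; backplane; connector; shield; daughtercard; module; bezel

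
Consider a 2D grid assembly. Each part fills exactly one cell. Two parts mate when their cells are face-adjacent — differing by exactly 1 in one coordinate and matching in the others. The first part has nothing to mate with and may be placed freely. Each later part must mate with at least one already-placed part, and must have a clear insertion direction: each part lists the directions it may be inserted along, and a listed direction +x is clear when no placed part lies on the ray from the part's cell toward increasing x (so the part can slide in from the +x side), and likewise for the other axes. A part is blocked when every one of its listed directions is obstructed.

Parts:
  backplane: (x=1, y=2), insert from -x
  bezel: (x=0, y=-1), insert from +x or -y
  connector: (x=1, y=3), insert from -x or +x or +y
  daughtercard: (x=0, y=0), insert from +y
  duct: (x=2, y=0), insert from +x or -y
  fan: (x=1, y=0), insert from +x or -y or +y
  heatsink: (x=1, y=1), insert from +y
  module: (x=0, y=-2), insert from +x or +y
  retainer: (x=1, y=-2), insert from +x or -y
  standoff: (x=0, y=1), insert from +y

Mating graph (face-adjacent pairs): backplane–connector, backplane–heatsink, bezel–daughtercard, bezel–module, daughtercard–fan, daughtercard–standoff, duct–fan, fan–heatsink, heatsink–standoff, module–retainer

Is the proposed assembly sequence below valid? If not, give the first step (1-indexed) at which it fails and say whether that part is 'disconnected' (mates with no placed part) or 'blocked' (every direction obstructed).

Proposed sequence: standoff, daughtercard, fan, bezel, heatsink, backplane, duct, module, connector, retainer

Invalid at step 2 (blocked)

1. standoff@(0, 1) [+y clear] — {standoff}
2. daughtercard@(0, 0) — +y all obstructed ⇒ blocked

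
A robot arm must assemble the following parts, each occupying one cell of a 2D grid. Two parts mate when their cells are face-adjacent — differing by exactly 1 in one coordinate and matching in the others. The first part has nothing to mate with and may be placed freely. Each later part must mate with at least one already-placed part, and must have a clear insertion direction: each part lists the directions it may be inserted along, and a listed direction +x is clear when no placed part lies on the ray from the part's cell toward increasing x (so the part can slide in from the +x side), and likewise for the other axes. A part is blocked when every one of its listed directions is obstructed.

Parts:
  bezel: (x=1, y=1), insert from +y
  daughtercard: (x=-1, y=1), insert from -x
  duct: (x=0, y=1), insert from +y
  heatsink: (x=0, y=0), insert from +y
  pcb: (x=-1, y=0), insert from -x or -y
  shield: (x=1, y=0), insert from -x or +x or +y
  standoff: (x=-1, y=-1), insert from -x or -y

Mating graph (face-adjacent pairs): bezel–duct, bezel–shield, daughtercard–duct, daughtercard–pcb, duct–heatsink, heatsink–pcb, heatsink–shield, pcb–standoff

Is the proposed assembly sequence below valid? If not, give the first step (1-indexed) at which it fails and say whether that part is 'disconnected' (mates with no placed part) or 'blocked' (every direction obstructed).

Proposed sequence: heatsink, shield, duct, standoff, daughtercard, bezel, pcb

1. heatsink@(0, 0) [+y clear] — {heatsink}
2. shield@(1, 0) [+x clear] — {heatsink, shield}
3. duct@(0, 1) [+y clear] — {duct, heatsink, shield}
4. standoff@(-1, -1) — no placed neighbour ⇒ disconnected

Invalid at step 4 (disconnected)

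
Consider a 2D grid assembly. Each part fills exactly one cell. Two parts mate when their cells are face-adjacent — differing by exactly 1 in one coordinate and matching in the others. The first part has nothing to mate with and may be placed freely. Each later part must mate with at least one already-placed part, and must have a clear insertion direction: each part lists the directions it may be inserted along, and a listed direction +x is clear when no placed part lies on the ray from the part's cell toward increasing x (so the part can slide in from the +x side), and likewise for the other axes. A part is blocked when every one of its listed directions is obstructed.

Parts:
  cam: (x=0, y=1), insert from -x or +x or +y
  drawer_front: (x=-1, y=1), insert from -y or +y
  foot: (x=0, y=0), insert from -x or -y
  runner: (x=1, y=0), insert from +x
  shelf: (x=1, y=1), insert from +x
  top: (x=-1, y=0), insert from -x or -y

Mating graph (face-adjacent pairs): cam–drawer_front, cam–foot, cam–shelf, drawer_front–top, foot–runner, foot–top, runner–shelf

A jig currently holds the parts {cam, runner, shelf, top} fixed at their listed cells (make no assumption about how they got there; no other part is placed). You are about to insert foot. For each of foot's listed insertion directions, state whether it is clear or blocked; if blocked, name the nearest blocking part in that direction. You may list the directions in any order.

-x: blocked by top; -y: clear

-x: nearest on ray is top@(-1, 0) ⇒ blocked
-y: ray from foot(0, 0) has no placed part ⇒ clear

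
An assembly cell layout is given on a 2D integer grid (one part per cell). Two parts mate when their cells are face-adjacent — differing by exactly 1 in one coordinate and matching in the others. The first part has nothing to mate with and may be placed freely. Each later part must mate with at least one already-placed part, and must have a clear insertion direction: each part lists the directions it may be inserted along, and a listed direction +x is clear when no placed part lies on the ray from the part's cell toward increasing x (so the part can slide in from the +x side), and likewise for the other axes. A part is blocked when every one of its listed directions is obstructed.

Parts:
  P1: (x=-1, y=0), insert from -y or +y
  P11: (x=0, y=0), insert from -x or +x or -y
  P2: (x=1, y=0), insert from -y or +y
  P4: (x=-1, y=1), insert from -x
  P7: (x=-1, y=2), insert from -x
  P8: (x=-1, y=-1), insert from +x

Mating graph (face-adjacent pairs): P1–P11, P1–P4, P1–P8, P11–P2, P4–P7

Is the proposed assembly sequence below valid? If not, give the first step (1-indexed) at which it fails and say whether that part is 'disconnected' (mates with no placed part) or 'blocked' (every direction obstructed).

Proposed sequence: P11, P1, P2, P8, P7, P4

Invalid at step 5 (disconnected)

1. P11@(0, 0) [-x clear] — {P11}
2. P1@(-1, 0) [-y clear] — {P1, P11}
3. P2@(1, 0) [-y clear] — {P1, P11, P2}
4. P8@(-1, -1) [+x clear] — {P1, P11, P2, P8}
5. P7@(-1, 2) — no placed neighbour ⇒ disconnected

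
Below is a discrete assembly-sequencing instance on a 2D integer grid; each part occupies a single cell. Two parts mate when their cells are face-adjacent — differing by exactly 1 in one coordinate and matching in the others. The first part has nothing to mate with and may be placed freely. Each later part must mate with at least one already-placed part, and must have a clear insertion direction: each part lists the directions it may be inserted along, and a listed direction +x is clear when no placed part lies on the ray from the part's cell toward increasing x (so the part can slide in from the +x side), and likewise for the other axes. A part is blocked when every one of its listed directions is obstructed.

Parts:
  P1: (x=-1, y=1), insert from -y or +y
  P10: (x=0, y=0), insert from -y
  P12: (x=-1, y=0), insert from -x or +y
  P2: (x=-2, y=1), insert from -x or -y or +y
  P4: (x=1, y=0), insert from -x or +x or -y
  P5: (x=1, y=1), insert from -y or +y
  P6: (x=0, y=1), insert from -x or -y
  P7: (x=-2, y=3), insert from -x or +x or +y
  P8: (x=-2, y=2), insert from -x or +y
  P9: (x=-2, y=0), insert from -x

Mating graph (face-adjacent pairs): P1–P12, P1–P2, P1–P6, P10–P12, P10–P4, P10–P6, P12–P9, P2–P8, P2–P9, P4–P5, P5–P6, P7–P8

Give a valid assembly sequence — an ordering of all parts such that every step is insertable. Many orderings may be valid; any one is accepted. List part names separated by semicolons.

1. P1@(-1, 1) [-y clear] — {P1}
2. P6@(0, 1) [-y clear] — {P1, P6}
3. P12@(-1, 0) [-x clear] — {P1, P12, P6}
4. P2@(-2, 1) [-x clear] — {P1, P12, P2, P6}
5. P5@(1, 1) [-y clear] — {P1, P12, P2, P5, P6}
6. P4@(1, 0) [+x clear] — {P1, P12, P2, P4, P5, P6}
7. P9@(-2, 0) [-x clear] — {P1, P12, P2, P4, P5, P6, P9}
8. P10@(0, 0) [-y clear] — {P1, P10, P12, P2, P4, P5, P6, P9}
9. P8@(-2, 2) [-x clear] — {P1, P10, P12, P2, P4, P5, P6, P8, P9}
10. P7@(-2, 3) [-x clear] — {P1, P10, P12, P2, P4, P5, P6, P7, P8, P9}

P1; P6; P12; P2; P5; P4; P9; P10; P8; P7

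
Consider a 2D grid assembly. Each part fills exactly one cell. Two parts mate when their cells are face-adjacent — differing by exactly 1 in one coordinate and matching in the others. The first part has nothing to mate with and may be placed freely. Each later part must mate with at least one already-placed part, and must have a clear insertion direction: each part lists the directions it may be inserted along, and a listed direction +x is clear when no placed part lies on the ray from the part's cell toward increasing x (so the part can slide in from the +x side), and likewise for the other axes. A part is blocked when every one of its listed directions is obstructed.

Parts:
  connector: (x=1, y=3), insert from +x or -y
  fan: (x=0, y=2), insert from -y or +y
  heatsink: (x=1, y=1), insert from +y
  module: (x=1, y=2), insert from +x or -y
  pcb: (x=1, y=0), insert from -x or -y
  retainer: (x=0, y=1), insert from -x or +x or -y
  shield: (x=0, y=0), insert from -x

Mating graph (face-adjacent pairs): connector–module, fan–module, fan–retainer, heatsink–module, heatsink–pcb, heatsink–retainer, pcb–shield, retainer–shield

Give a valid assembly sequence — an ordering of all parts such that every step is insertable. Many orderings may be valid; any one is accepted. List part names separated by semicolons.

1. heatsink@(1, 1) [+y clear] — {heatsink}
2. module@(1, 2) [+x clear] — {heatsink, module}
3. retainer@(0, 1) [-x clear] — {heatsink, module, retainer}
4. pcb@(1, 0) [-x clear] — {heatsink, module, pcb, retainer}
5. fan@(0, 2) [+y clear] — {fan, heatsink, module, pcb, retainer}
6. connector@(1, 3) [+x clear] — {connector, fan, heatsink, module, pcb, retainer}
7. shield@(0, 0) [-x clear] — {connector, fan, heatsink, module, pcb, retainer, shield}

heatsink; module; retainer; pcb; fan; connector; shield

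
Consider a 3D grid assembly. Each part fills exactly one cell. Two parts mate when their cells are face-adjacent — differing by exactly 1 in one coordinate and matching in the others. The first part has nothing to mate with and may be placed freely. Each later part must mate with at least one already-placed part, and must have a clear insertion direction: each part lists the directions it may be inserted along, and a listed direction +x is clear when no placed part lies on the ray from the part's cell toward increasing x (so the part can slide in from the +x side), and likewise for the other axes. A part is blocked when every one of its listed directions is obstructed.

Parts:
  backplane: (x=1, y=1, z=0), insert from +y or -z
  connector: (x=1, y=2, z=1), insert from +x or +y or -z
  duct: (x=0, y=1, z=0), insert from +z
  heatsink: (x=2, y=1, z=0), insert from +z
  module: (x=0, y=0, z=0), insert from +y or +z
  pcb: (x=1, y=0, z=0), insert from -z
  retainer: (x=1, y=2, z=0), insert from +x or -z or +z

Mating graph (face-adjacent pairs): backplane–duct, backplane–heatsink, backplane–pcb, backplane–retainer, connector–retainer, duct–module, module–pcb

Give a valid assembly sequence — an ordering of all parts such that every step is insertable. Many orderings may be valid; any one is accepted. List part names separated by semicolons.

1. heatsink@(2, 1, 0) [+z clear] — {heatsink}
2. backplane@(1, 1, 0) [+y clear] — {backplane, heatsink}
3. duct@(0, 1, 0) [+z clear] — {backplane, duct, heatsink}
4. retainer@(1, 2, 0) [+x clear] — {backplane, duct, heatsink, retainer}
5. pcb@(1, 0, 0) [-z clear] — {backplane, duct, heatsink, pcb, retainer}
6. connector@(1, 2, 1) [+x clear] — {backplane, connector, duct, heatsink, pcb, retainer}
7. module@(0, 0, 0) [+z clear] — {backplane, connector, duct, heatsink, module, pcb, retainer}

heatsink; backplane; duct; retainer; pcb; connector; module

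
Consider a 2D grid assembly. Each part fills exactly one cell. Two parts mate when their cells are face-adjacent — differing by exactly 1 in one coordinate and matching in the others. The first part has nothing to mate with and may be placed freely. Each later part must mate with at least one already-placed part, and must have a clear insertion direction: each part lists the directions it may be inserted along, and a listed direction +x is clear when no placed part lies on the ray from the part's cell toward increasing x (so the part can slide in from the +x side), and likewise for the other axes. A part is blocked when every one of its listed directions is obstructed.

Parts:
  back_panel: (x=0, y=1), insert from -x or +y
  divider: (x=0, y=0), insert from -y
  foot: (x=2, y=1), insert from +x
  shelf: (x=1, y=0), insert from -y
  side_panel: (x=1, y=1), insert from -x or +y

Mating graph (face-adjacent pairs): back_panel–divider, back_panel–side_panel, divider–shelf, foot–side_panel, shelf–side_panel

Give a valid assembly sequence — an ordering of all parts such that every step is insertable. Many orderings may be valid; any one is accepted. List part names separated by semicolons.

divider; back_panel; side_panel; shelf; foot

1. divider@(0, 0) [-y clear] — {divider}
2. back_panel@(0, 1) [-x clear] — {back_panel, divider}
3. side_panel@(1, 1) [+y clear] — {back_panel, divider, side_panel}
4. shelf@(1, 0) [-y clear] — {back_panel, divider, shelf, side_panel}
5. foot@(2, 1) [+x clear] — {back_panel, divider, foot, shelf, side_panel}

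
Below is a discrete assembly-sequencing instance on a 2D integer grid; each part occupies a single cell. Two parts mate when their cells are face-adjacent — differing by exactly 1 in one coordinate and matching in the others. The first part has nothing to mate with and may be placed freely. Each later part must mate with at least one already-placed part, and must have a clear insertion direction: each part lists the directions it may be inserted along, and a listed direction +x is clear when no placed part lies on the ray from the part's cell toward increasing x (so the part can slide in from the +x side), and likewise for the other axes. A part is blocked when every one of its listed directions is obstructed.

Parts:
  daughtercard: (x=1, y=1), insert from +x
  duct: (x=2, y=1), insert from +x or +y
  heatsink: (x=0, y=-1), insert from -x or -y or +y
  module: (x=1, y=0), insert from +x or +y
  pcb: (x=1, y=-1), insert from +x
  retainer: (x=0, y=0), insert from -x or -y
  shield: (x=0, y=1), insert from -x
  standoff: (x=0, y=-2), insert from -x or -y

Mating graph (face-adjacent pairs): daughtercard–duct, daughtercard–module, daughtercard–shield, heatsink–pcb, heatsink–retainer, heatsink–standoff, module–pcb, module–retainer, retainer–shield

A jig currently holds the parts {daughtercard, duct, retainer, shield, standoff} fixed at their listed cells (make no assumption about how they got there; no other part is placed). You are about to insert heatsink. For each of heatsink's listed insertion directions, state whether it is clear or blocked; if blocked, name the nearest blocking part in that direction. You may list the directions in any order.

+y: blocked by retainer; -x: clear; -y: blocked by standoff

-x: ray from heatsink(0, -1) has no placed part ⇒ clear
-y: nearest on ray is standoff@(0, -2) ⇒ blocked
+y: nearest on ray is retainer@(0, 0) ⇒ blocked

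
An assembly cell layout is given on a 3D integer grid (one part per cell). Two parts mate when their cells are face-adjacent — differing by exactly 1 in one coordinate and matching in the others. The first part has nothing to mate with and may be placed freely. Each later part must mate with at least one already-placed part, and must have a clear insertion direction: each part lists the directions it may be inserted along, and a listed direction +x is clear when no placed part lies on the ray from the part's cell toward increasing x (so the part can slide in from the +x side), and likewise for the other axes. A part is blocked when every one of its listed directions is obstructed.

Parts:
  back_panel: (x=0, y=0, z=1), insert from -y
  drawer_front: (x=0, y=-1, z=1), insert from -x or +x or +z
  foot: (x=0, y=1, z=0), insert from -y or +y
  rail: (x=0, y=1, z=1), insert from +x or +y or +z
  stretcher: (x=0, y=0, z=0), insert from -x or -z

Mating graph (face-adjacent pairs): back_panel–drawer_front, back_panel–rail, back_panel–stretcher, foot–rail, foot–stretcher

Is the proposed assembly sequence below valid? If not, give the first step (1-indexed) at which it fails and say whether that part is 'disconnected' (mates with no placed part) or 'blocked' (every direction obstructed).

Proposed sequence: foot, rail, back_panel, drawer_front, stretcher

1. foot@(0, 1, 0) [-y clear] — {foot}
2. rail@(0, 1, 1) [+x clear] — {foot, rail}
3. back_panel@(0, 0, 1) [-y clear] — {back_panel, foot, rail}
4. drawer_front@(0, -1, 1) [-x clear] — {back_panel, drawer_front, foot, rail}
5. stretcher@(0, 0, 0) [-x clear] — {back_panel, drawer_front, foot, rail, stretcher}

Valid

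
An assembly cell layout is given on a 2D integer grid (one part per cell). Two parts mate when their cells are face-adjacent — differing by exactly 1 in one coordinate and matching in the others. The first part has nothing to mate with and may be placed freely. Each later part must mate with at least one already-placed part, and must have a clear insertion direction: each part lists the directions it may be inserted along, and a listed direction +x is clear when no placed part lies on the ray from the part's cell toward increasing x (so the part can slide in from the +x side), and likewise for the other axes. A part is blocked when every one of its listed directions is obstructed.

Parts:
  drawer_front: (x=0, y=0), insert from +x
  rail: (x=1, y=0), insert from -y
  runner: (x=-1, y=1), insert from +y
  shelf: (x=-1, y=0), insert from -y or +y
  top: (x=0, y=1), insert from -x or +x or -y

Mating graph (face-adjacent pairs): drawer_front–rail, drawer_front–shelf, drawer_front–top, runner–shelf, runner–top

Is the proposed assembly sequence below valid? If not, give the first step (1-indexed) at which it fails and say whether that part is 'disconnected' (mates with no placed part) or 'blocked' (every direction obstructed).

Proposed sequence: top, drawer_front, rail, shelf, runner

1. top@(0, 1) [-x clear] — {top}
2. drawer_front@(0, 0) [+x clear] — {drawer_front, top}
3. rail@(1, 0) [-y clear] — {drawer_front, rail, top}
4. shelf@(-1, 0) [-y clear] — {drawer_front, rail, shelf, top}
5. runner@(-1, 1) [+y clear] — {drawer_front, rail, runner, shelf, top}

Valid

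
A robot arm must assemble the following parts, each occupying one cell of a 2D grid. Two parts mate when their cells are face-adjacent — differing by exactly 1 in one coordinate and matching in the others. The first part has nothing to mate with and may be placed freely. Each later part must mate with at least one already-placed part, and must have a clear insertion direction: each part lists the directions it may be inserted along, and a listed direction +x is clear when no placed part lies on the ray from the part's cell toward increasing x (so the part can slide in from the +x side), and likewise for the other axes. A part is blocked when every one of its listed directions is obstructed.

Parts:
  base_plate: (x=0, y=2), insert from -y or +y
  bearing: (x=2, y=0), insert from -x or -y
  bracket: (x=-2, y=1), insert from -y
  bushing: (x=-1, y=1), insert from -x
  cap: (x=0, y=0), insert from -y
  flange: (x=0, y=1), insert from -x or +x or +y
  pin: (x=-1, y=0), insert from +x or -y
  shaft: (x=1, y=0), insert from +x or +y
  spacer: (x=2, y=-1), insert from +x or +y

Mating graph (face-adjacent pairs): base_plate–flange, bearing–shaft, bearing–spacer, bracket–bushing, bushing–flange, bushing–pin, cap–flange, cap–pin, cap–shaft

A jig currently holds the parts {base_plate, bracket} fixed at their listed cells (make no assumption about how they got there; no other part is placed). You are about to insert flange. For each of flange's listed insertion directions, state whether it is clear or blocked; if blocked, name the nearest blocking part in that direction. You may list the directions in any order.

-x: nearest on ray is bracket@(-2, 1) ⇒ blocked
+x: ray from flange(0, 1) has no placed part ⇒ clear
+y: nearest on ray is base_plate@(0, 2) ⇒ blocked

+x: clear; +y: blocked by base_plate; -x: blocked by bracket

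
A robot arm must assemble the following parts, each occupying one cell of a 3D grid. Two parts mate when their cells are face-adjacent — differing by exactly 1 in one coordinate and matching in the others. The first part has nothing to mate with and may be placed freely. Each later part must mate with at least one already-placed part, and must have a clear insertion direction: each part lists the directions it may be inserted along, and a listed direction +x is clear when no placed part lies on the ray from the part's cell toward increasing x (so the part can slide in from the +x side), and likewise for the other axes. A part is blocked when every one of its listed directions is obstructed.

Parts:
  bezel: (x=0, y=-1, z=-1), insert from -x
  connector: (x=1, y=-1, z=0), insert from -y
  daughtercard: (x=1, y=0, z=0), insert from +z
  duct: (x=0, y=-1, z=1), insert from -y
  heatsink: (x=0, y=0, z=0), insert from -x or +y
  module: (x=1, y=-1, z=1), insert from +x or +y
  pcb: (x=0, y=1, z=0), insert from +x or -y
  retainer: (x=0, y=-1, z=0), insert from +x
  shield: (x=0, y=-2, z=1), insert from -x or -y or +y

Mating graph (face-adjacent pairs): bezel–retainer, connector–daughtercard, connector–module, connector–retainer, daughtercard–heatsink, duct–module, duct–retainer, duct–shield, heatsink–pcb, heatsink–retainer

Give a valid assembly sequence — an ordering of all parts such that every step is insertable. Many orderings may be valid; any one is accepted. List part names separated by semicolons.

daughtercard; heatsink; pcb; retainer; duct; module; shield; connector; bezel

1. daughtercard@(1, 0, 0) [+z clear] — {daughtercard}
2. heatsink@(0, 0, 0) [-x clear] — {daughtercard, heatsink}
3. pcb@(0, 1, 0) [+x clear] — {daughtercard, heatsink, pcb}
4. retainer@(0, -1, 0) [+x clear] — {daughtercard, heatsink, pcb, retainer}
5. duct@(0, -1, 1) [-y clear] — {daughtercard, duct, heatsink, pcb, retainer}
6. module@(1, -1, 1) [+x clear] — {daughtercard, duct, heatsink, module, pcb, retainer}
7. shield@(0, -2, 1) [-x clear] — {daughtercard, duct, heatsink, module, pcb, retainer, shield}
8. connector@(1, -1, 0) [-y clear] — {connector, daughtercard, duct, heatsink, module, pcb, retainer, shield}
9. bezel@(0, -1, -1) [-x clear] — {bezel, connector, daughtercard, duct, heatsink, module, pcb, retainer, shield}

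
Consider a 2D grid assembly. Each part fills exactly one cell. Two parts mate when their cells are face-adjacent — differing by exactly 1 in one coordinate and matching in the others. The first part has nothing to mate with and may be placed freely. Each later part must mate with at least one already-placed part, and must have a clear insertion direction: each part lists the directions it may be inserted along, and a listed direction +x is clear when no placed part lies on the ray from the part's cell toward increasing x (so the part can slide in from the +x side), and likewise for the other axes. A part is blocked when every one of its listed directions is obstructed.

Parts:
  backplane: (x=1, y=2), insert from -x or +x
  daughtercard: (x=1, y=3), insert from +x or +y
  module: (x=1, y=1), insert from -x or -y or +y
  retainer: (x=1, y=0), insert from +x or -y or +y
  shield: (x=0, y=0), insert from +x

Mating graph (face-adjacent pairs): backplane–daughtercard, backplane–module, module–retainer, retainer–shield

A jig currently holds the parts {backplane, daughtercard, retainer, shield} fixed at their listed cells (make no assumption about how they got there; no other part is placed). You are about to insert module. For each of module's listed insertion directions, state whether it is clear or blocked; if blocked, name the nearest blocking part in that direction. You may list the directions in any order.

+y: blocked by backplane; -x: clear; -y: blocked by retainer

-x: ray from module(1, 1) has no placed part ⇒ clear
-y: nearest on ray is retainer@(1, 0) ⇒ blocked
+y: nearest on ray is backplane@(1, 2) ⇒ blocked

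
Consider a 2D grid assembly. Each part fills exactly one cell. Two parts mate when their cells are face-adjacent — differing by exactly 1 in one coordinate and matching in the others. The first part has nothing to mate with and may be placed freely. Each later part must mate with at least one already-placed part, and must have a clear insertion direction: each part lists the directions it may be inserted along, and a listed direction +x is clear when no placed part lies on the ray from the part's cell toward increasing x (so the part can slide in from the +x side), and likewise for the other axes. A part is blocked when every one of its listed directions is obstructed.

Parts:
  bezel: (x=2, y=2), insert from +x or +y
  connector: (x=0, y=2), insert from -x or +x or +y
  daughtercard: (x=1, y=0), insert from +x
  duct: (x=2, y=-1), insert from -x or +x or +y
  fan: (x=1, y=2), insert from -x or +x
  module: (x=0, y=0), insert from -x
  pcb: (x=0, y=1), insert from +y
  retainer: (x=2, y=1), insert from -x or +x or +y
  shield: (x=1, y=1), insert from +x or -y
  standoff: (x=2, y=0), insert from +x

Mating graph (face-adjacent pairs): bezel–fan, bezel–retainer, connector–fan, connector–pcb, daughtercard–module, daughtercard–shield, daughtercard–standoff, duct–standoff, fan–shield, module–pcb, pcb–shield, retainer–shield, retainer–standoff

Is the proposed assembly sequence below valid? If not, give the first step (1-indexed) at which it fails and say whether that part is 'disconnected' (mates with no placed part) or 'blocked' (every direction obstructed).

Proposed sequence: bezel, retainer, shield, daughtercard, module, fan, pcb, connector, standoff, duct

Valid

1. bezel@(2, 2) [+x clear] — {bezel}
2. retainer@(2, 1) [-x clear] — {bezel, retainer}
3. shield@(1, 1) [-y clear] — {bezel, retainer, shield}
4. daughtercard@(1, 0) [+x clear] — {bezel, daughtercard, retainer, shield}
5. module@(0, 0) [-x clear] — {bezel, daughtercard, module, retainer, shield}
6. fan@(1, 2) [-x clear] — {bezel, daughtercard, fan, module, retainer, shield}
7. pcb@(0, 1) [+y clear] — {bezel, daughtercard, fan, module, pcb, retainer, shield}
8. connector@(0, 2) [-x clear] — {bezel, connector, daughtercard, fan, module, pcb, retainer, shield}
9. standoff@(2, 0) [+x clear] — {bezel, connector, daughtercard, fan, module, pcb, retainer, shield, standoff}
10. duct@(2, -1) [-x clear] — {bezel, connector, daughtercard, duct, fan, module, pcb, retainer, shield, standoff}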